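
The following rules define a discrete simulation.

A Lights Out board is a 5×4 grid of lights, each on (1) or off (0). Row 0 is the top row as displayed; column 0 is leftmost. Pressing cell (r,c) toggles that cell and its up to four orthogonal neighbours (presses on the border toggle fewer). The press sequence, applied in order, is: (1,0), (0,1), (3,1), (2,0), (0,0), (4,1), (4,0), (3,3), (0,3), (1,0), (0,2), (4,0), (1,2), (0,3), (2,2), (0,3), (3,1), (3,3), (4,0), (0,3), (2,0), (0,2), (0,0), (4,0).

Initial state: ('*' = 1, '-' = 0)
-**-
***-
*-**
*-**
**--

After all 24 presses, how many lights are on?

13

step 0: -**-
***-
*-**
*-**
**--
step 1: ***-
--*-
--**
*-**
**--
step 2: ----
-**-
--**
*-**
**--
step 3: ----
-**-
-***
-*-*
*---
step 4: ----
***-
*-**
**-*
*---
step 5: **--
-**-
*-**
**-*
*---
step 6: **--
-**-
*-**
*--*
-**-
step 7: **--
-**-
*-**
---*
*-*-
step 8: **--
-**-
*-*-
--*-
*-**
step 9: ****
-***
*-*-
--*-
*-**
step 10: -***
*-**
--*-
--*-
*-**
step 11: ----
*--*
--*-
--*-
*-**
step 12: ----
*--*
--*-
*-*-
-***
step 13: --*-
***-
----
*-*-
-***
step 14: ---*
****
----
*-*-
-***
step 15: ---*
**-*
-***
*---
-***
step 16: --*-
**--
-***
*---
-***
step 17: --*-
**--
--**
-**-
--**
step 18: --*-
**--
--*-
-*-*
--*-
step 19: --*-
**--
--*-
**-*
***-
step 20: ---*
**-*
--*-
**-*
***-
step 21: ---*
-*-*
***-
-*-*
***-
step 22: -**-
-***
***-
-*-*
***-
step 23: *-*-
****
***-
-*-*
***-
step 24: *-*-
****
***-
**-*
--*-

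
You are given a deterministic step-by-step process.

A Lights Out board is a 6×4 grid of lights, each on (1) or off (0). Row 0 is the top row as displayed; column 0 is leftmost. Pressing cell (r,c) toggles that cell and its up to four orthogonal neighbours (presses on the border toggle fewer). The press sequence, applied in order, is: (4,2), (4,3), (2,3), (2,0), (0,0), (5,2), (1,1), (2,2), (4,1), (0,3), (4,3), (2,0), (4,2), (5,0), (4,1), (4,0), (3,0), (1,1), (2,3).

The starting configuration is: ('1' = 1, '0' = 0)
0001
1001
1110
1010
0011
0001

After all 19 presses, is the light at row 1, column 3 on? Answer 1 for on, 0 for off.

0

[0] 0001
1001
1110
1010
0011
0001
[1] 0001
1001
1110
1000
0100
0011
[2] 0001
1001
1110
1001
0111
0010
[3] 0001
1000
1101
1000
0111
0010
[4] 0001
0000
0001
0000
0111
0010
[5] 1101
1000
0001
0000
0111
0010
[6] 1101
1000
0001
0000
0101
0101
[7] 1001
0110
0101
0000
0101
0101
[8] 1001
0100
0010
0010
0101
0101
[9] 1001
0100
0010
0110
1011
0001
[10] 1010
0101
0010
0110
1011
0001
[11] 1010
0101
0010
0111
1000
0000
[12] 1010
1101
1110
1111
1000
0000
[13] 1010
1101
1110
1101
1111
0010
[14] 1010
1101
1110
1101
0111
1110
[15] 1010
1101
1110
1001
1001
1010
[16] 1010
1101
1110
0001
0101
0010
[17] 1010
1101
0110
1101
1101
0010
[18] 1110
0011
0010
1101
1101
0010
[19] 1110
0010
0001
1100
1101
0010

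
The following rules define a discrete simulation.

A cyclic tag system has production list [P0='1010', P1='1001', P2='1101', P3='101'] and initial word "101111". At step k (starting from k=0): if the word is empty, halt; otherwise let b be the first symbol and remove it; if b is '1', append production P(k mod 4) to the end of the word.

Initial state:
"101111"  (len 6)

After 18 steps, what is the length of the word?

0) "101111"  (len 6)
1) "011111010"  (len 9)
2) "11111010"  (len 8)
3) "11110101101"  (len 11)
4) "1110101101101"  (len 13)
5) "1101011011011010"  (len 16)
6) "1010110110110101001"  (len 19)
7) "0101101101101010011101"  (len 22)
8) "101101101101010011101"  (len 21)
9) "011011011010100111011010"  (len 24)
10) "11011011010100111011010"  (len 23)
11) "10110110101001110110101101"  (len 26)
12) "0110110101001110110101101101"  (len 28)
13) "110110101001110110101101101"  (len 27)
14) "101101010011101101011011011001"  (len 30)
15) "011010100111011010110110110011101"  (len 33)
16) "11010100111011010110110110011101"  (len 32)
17) "10101001110110101101101100111011010"  (len 35)
18) "01010011101101011011011001110110101001"  (len 38)

38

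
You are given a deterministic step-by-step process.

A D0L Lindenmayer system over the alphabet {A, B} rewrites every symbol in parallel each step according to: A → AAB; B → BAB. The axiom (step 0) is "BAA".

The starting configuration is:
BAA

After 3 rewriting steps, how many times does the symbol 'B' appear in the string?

0) BAA
1) BABAABAAB
2) BABAABBABAABAABBABAABAABBAB
3) BABAABBABAABAABBABBABAABBABAABAABBABAABAABBABBABAABBABAABAABBABAABAABBABBABAABBAB

40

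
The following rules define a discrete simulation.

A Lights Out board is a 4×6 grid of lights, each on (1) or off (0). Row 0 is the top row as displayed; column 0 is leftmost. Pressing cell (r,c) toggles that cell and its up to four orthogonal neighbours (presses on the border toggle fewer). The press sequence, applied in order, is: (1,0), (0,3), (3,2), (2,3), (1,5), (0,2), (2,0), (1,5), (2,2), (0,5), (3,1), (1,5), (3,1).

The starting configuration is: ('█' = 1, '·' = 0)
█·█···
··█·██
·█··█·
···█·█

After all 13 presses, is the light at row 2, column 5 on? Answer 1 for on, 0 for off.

[0] █·█···
··█·██
·█··█·
···█·█
[1] ··█···
███·██
██··█·
···█·█
[2] ···██·
██████
██··█·
···█·█
[3] ···██·
██████
███·█·
·██··█
[4] ···██·
███·██
██·█··
·███·█
[5] ···███
███···
██·█·█
·███·█
[6] ·██·██
██····
██·█·█
·███·█
[7] ·██·██
·█····
···█·█
████·█
[8] ·██·█·
·█··██
···█··
████·█
[9] ·██·█·
·██·██
·██···
██·█·█
[10] ·██··█
·██·█·
·██···
██·█·█
[11] ·██··█
·██·█·
··█···
··██·█
[12] ·██···
·██··█
··█··█
··██·█
[13] ·██···
·██··█
·██··█
██·█·█

1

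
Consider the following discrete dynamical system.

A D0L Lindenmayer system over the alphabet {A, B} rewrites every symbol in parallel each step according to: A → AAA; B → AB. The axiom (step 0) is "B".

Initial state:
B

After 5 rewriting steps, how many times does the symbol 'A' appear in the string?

[0] B
[1] AB
[2] AAAAB
[3] AAAAAAAAAAAAAB
[4] AAAAAAAAAAAAAAAAAAAAAAAAAAAAAAAAAAAAAAAAB
[5] AAAAAAAAAAAAAAAAAAAAAAAAAAAAAAAAAAAAAAAAAAAAAAAAAAAAAAAAAA…AAAAAAAAAAAAAAAAAAAAAAAAAAAAAAAAAAAAAAAAAAAAAAAAAAAAAAAAAB  (len 122)

121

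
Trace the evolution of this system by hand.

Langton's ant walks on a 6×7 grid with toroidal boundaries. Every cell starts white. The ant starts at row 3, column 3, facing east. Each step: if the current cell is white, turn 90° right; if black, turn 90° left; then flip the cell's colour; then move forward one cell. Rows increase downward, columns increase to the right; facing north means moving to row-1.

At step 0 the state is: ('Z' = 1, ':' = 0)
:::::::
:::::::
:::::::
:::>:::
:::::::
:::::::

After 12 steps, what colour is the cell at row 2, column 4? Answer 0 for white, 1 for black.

step 0: :::::::
:::::::
:::::::
:::>:::
:::::::
:::::::
step 1: :::::::
:::::::
:::::::
:::Z:::
:::v:::
:::::::
step 2: :::::::
:::::::
:::::::
:::Z:::
::<Z:::
:::::::
step 3: :::::::
:::::::
:::::::
::^Z:::
::ZZ:::
:::::::
step 4: :::::::
:::::::
:::::::
::Z>:::
::ZZ:::
:::::::
step 5: :::::::
:::::::
:::^:::
::Z::::
::ZZ:::
:::::::
step 6: :::::::
:::::::
:::Z>::
::Z::::
::ZZ:::
:::::::
step 7: :::::::
:::::::
:::ZZ::
::Z:v::
::ZZ:::
:::::::
step 8: :::::::
:::::::
:::ZZ::
::Z<Z::
::ZZ:::
:::::::
step 9: :::::::
:::::::
:::^Z::
::ZZZ::
::ZZ:::
:::::::
step 10: :::::::
:::::::
::<:Z::
::ZZZ::
::ZZ:::
:::::::
step 11: :::::::
::^::::
::Z:Z::
::ZZZ::
::ZZ:::
:::::::
step 12: :::::::
::Z>:::
::Z:Z::
::ZZZ::
::ZZ:::
:::::::

1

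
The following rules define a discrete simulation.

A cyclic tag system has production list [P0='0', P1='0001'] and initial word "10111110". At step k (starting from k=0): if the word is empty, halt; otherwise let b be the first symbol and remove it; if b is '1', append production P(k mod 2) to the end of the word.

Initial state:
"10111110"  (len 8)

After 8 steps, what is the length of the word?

12

k=0  "10111110"  (len 8)
k=1  "01111100"  (len 8)
k=2  "1111100"  (len 7)
k=3  "1111000"  (len 7)
k=4  "1110000001"  (len 10)
k=5  "1100000010"  (len 10)
k=6  "1000000100001"  (len 13)
k=7  "0000001000010"  (len 13)
k=8  "000001000010"  (len 12)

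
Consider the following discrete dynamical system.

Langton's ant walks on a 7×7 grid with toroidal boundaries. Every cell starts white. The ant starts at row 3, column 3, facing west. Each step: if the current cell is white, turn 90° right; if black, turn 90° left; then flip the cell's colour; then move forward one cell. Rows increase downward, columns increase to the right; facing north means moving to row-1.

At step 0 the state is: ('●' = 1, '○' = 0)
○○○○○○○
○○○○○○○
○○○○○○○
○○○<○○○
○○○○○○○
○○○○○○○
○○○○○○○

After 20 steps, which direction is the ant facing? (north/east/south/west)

east

t=0: ○○○○○○○
○○○○○○○
○○○○○○○
○○○<○○○
○○○○○○○
○○○○○○○
○○○○○○○
t=1: ○○○○○○○
○○○○○○○
○○○^○○○
○○○●○○○
○○○○○○○
○○○○○○○
○○○○○○○
t=2: ○○○○○○○
○○○○○○○
○○○●>○○
○○○●○○○
○○○○○○○
○○○○○○○
○○○○○○○
t=3: ○○○○○○○
○○○○○○○
○○○●●○○
○○○●v○○
○○○○○○○
○○○○○○○
○○○○○○○
t=4: ○○○○○○○
○○○○○○○
○○○●●○○
○○○<●○○
○○○○○○○
○○○○○○○
○○○○○○○
t=5: ○○○○○○○
○○○○○○○
○○○●●○○
○○○○●○○
○○○v○○○
○○○○○○○
○○○○○○○
t=6: ○○○○○○○
○○○○○○○
○○○●●○○
○○○○●○○
○○<●○○○
○○○○○○○
○○○○○○○
t=7: ○○○○○○○
○○○○○○○
○○○●●○○
○○^○●○○
○○●●○○○
○○○○○○○
○○○○○○○
t=8: ○○○○○○○
○○○○○○○
○○○●●○○
○○●>●○○
○○●●○○○
○○○○○○○
○○○○○○○
t=9: ○○○○○○○
○○○○○○○
○○○●●○○
○○●●●○○
○○●v○○○
○○○○○○○
○○○○○○○
t=10: ○○○○○○○
○○○○○○○
○○○●●○○
○○●●●○○
○○●○>○○
○○○○○○○
○○○○○○○
t=11: ○○○○○○○
○○○○○○○
○○○●●○○
○○●●●○○
○○●○●○○
○○○○v○○
○○○○○○○
t=12: ○○○○○○○
○○○○○○○
○○○●●○○
○○●●●○○
○○●○●○○
○○○<●○○
○○○○○○○
t=13: ○○○○○○○
○○○○○○○
○○○●●○○
○○●●●○○
○○●^●○○
○○○●●○○
○○○○○○○
t=14: ○○○○○○○
○○○○○○○
○○○●●○○
○○●●●○○
○○●●>○○
○○○●●○○
○○○○○○○
t=15: ○○○○○○○
○○○○○○○
○○○●●○○
○○●●^○○
○○●●○○○
○○○●●○○
○○○○○○○
t=16: ○○○○○○○
○○○○○○○
○○○●●○○
○○●<○○○
○○●●○○○
○○○●●○○
○○○○○○○
t=17: ○○○○○○○
○○○○○○○
○○○●●○○
○○●○○○○
○○●v○○○
○○○●●○○
○○○○○○○
t=18: ○○○○○○○
○○○○○○○
○○○●●○○
○○●○○○○
○○●○>○○
○○○●●○○
○○○○○○○
t=19: ○○○○○○○
○○○○○○○
○○○●●○○
○○●○○○○
○○●○●○○
○○○●v○○
○○○○○○○
t=20: ○○○○○○○
○○○○○○○
○○○●●○○
○○●○○○○
○○●○●○○
○○○●○>○
○○○○○○○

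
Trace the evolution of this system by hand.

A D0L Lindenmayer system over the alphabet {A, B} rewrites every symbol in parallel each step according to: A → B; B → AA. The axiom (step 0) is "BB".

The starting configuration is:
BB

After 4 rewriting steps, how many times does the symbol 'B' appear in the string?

8

k=0  BB
k=1  AAAA
k=2  BBBB
k=3  AAAAAAAA
k=4  BBBBBBBB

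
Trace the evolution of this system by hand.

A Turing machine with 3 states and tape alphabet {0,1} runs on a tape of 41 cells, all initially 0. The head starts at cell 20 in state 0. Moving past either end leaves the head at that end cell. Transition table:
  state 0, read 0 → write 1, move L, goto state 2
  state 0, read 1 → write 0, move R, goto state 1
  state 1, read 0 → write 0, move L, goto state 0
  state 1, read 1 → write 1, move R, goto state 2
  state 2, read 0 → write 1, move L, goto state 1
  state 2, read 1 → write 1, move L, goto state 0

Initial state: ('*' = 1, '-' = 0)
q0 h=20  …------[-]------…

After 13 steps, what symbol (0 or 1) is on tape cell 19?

[0] q0 h=20  …------[-]------…
[1] q2 h=19  …------[-]*-----…
[2] q1 h=18  …------[-]**----…
[3] q0 h=17  …------[-]-**---…
[4] q2 h=16  …------[-]*-**--…
[5] q1 h=15  …------[-]**-**-…
[6] q0 h=14  …------[-]-**-**…
[7] q2 h=13  …------[-]*-**-*…
[8] q1 h=12  …------[-]**-**-…
[9] q0 h=11  …------[-]-**-**…
[10] q2 h=10  …------[-]*-**-*…
[11] q1 h= 9  …------[-]**-**-…
[12] q0 h= 8  …------[-]-**-**…
[13] q2 h= 7  …------[-]*-**-*…

1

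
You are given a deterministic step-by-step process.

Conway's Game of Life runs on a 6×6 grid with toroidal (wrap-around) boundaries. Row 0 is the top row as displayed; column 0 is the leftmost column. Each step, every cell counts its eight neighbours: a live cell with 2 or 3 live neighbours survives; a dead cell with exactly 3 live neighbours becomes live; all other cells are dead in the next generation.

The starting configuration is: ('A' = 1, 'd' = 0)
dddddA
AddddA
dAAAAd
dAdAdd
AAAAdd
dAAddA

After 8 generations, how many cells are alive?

t=0: dddddA
AddddA
dAAAAd
dAdAdd
AAAAdd
dAAddA
t=1: dAddAA
AAAAdA
dAdAAA
dddddd
dddAAd
dddAAA
t=2: dAdddd
dddddd
dAdAdA
ddAddA
dddAdA
AdAddd
t=3: dAdddd
AdAddd
AdAdAd
ddAAdA
AAAAAA
AAAddd
t=4: dddddd
AdAAdA
AdAdAd
dddddd
dddddd
ddddAd
t=5: dddAAA
AdAAAA
AdAdAd
dddddd
dddddd
dddddd
t=6: AdAddd
AdAddd
AdAdAd
dddddd
dddddd
ddddAd
t=7: dddAdA
AdAddd
dddAdA
dddddd
dddddd
dddddd
t=8: dddddd
AdAAdA
dddddd
dddddd
dddddd
dddddd

4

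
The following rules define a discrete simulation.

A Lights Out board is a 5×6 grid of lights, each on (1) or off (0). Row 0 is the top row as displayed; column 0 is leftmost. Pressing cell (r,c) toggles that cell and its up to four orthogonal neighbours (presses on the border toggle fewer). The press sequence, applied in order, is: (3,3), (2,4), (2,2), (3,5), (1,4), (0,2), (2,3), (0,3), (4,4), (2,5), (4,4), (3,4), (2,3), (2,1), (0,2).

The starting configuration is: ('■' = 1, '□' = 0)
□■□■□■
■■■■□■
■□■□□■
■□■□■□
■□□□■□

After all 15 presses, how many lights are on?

[0] □■□■□■
■■■■□■
■□■□□■
■□■□■□
■□□□■□
[1] □■□■□■
■■■■□■
■□■■□■
■□□■□□
■□□■■□
[2] □■□■□■
■■■■■■
■□■□■□
■□□■■□
■□□■■□
[3] □■□■□■
■■□■■■
■■□■■□
■□■■■□
■□□■■□
[4] □■□■□■
■■□■■■
■■□■■■
■□■■□■
■□□■■■
[5] □■□■■■
■■□□□□
■■□■□■
■□■■□■
■□□■■■
[6] □□■□■■
■■■□□□
■■□■□■
■□■■□■
■□□■■■
[7] □□■□■■
■■■■□□
■■■□■■
■□■□□■
■□□■■■
[8] □□□■□■
■■■□□□
■■■□■■
■□■□□■
■□□■■■
[9] □□□■□■
■■■□□□
■■■□■■
■□■□■■
■□□□□□
[10] □□□■□■
■■■□□■
■■■□□□
■□■□■□
■□□□□□
[11] □□□■□■
■■■□□■
■■■□□□
■□■□□□
■□□■■■
[12] □□□■□■
■■■□□■
■■■□■□
■□■■■■
■□□■□■
[13] □□□■□■
■■■■□■
■■□■□□
■□■□■■
■□□■□■
[14] □□□■□■
■□■■□■
□□■■□□
■■■□■■
■□□■□■
[15] □■■□□■
■□□■□■
□□■■□□
■■■□■■
■□□■□■

16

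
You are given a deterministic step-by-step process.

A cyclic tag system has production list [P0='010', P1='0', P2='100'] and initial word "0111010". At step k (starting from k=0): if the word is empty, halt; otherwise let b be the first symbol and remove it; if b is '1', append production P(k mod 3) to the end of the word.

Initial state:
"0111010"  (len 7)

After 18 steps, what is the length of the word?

0) "0111010"  (len 7)
1) "111010"  (len 6)
2) "110100"  (len 6)
3) "10100100"  (len 8)
4) "0100100010"  (len 10)
5) "100100010"  (len 9)
6) "00100010100"  (len 11)
7) "0100010100"  (len 10)
8) "100010100"  (len 9)
9) "00010100100"  (len 11)
10) "0010100100"  (len 10)
11) "010100100"  (len 9)
12) "10100100"  (len 8)
13) "0100100010"  (len 10)
14) "100100010"  (len 9)
15) "00100010100"  (len 11)
16) "0100010100"  (len 10)
17) "100010100"  (len 9)
18) "00010100100"  (len 11)

11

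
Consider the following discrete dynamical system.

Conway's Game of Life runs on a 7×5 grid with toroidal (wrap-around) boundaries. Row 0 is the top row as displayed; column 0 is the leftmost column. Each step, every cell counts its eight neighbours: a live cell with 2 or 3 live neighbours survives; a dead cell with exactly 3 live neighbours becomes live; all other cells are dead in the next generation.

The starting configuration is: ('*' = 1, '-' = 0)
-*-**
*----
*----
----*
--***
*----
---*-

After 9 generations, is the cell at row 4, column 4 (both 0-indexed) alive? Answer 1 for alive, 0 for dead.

0) -*-**
*----
*----
----*
--***
*----
---*-
1) *-***
**---
*---*
*---*
*--**
--*--
*-**-
2) -----
--*--
-----
-*---
**-*-
*-*--
*----
3) -----
-----
-----
***--
*---*
*-*--
-*---
4) -----
-----
-*---
**--*
--***
*---*
-*---
5) -----
-----
-*---
-*--*
--*--
***-*
*----
6) -----
-----
*----
***--
--*-*
*-***
*---*
7) -----
-----
*----
*-***
-----
--*--
**---
8) -----
-----
**-*-
**-**
-**-*
-*---
-*---
9) -----
-----
-*-*-
-----
----*
-*---
-----

1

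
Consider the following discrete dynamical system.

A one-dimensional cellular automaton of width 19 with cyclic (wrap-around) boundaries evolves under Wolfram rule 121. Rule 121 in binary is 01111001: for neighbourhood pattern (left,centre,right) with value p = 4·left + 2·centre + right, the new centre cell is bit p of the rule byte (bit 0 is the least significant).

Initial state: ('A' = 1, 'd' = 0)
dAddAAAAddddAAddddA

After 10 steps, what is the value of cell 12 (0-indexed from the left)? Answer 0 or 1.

k=0  dAddAAAAddddAAddddA
k=1  AdAdAddAAAAdAAAAAdd
k=2  dAdAdAdAddAAAdddAAd
k=3  ddAdAdAdAdAdAAAdAAA
k=4  AddAdAdAdAdAAdAAAdA
k=5  AAddAdAdAdAAAAAdAAA
k=6  dAAddAdAdAAdddAAAdd
k=7  dAAAddAdAAAAAdAdAAA
k=8  AAdAAddAAdddAAdAAdA
k=9  dAAAAAdAAAAdAAAAAAA
k=10  AAdddAAAddAAAdddddA

1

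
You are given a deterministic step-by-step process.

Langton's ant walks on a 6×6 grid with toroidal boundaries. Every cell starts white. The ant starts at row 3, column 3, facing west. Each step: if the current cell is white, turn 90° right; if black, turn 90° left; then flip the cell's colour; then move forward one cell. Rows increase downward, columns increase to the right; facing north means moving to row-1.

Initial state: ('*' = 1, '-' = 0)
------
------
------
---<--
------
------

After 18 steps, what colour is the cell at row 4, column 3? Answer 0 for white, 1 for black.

0

[0] ------
------
------
---<--
------
------
[1] ------
------
---^--
---*--
------
------
[2] ------
------
---*>-
---*--
------
------
[3] ------
------
---**-
---*v-
------
------
[4] ------
------
---**-
---<*-
------
------
[5] ------
------
---**-
----*-
---v--
------
[6] ------
------
---**-
----*-
--<*--
------
[7] ------
------
---**-
--^-*-
--**--
------
[8] ------
------
---**-
--*>*-
--**--
------
[9] ------
------
---**-
--***-
--*v--
------
[10] ------
------
---**-
--***-
--*->-
------
[11] ------
------
---**-
--***-
--*-*-
----v-
[12] ------
------
---**-
--***-
--*-*-
---<*-
[13] ------
------
---**-
--***-
--*^*-
---**-
[14] ------
------
---**-
--***-
--**>-
---**-
[15] ------
------
---**-
--**^-
--**--
---**-
[16] ------
------
---**-
--*<--
--**--
---**-
[17] ------
------
---**-
--*---
--*v--
---**-
[18] ------
------
---**-
--*---
--*->-
---**-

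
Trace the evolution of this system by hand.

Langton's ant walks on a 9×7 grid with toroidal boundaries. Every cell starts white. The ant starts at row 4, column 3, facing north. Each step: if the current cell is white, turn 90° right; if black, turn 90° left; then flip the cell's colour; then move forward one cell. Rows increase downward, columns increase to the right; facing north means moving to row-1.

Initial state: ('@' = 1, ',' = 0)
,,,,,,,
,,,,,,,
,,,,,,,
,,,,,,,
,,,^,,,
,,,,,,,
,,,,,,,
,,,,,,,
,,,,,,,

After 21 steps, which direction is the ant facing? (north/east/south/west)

west

k=0  ,,,,,,,
,,,,,,,
,,,,,,,
,,,,,,,
,,,^,,,
,,,,,,,
,,,,,,,
,,,,,,,
,,,,,,,
k=1  ,,,,,,,
,,,,,,,
,,,,,,,
,,,,,,,
,,,@>,,
,,,,,,,
,,,,,,,
,,,,,,,
,,,,,,,
k=2  ,,,,,,,
,,,,,,,
,,,,,,,
,,,,,,,
,,,@@,,
,,,,v,,
,,,,,,,
,,,,,,,
,,,,,,,
k=3  ,,,,,,,
,,,,,,,
,,,,,,,
,,,,,,,
,,,@@,,
,,,<@,,
,,,,,,,
,,,,,,,
,,,,,,,
k=4  ,,,,,,,
,,,,,,,
,,,,,,,
,,,,,,,
,,,^@,,
,,,@@,,
,,,,,,,
,,,,,,,
,,,,,,,
k=5  ,,,,,,,
,,,,,,,
,,,,,,,
,,,,,,,
,,<,@,,
,,,@@,,
,,,,,,,
,,,,,,,
,,,,,,,
k=6  ,,,,,,,
,,,,,,,
,,,,,,,
,,^,,,,
,,@,@,,
,,,@@,,
,,,,,,,
,,,,,,,
,,,,,,,
k=7  ,,,,,,,
,,,,,,,
,,,,,,,
,,@>,,,
,,@,@,,
,,,@@,,
,,,,,,,
,,,,,,,
,,,,,,,
k=8  ,,,,,,,
,,,,,,,
,,,,,,,
,,@@,,,
,,@v@,,
,,,@@,,
,,,,,,,
,,,,,,,
,,,,,,,
k=9  ,,,,,,,
,,,,,,,
,,,,,,,
,,@@,,,
,,<@@,,
,,,@@,,
,,,,,,,
,,,,,,,
,,,,,,,
k=10  ,,,,,,,
,,,,,,,
,,,,,,,
,,@@,,,
,,,@@,,
,,v@@,,
,,,,,,,
,,,,,,,
,,,,,,,
k=11  ,,,,,,,
,,,,,,,
,,,,,,,
,,@@,,,
,,,@@,,
,<@@@,,
,,,,,,,
,,,,,,,
,,,,,,,
k=12  ,,,,,,,
,,,,,,,
,,,,,,,
,,@@,,,
,^,@@,,
,@@@@,,
,,,,,,,
,,,,,,,
,,,,,,,
k=13  ,,,,,,,
,,,,,,,
,,,,,,,
,,@@,,,
,@>@@,,
,@@@@,,
,,,,,,,
,,,,,,,
,,,,,,,
k=14  ,,,,,,,
,,,,,,,
,,,,,,,
,,@@,,,
,@@@@,,
,@v@@,,
,,,,,,,
,,,,,,,
,,,,,,,
k=15  ,,,,,,,
,,,,,,,
,,,,,,,
,,@@,,,
,@@@@,,
,@,>@,,
,,,,,,,
,,,,,,,
,,,,,,,
k=16  ,,,,,,,
,,,,,,,
,,,,,,,
,,@@,,,
,@@^@,,
,@,,@,,
,,,,,,,
,,,,,,,
,,,,,,,
k=17  ,,,,,,,
,,,,,,,
,,,,,,,
,,@@,,,
,@<,@,,
,@,,@,,
,,,,,,,
,,,,,,,
,,,,,,,
k=18  ,,,,,,,
,,,,,,,
,,,,,,,
,,@@,,,
,@,,@,,
,@v,@,,
,,,,,,,
,,,,,,,
,,,,,,,
k=19  ,,,,,,,
,,,,,,,
,,,,,,,
,,@@,,,
,@,,@,,
,<@,@,,
,,,,,,,
,,,,,,,
,,,,,,,
k=20  ,,,,,,,
,,,,,,,
,,,,,,,
,,@@,,,
,@,,@,,
,,@,@,,
,v,,,,,
,,,,,,,
,,,,,,,
k=21  ,,,,,,,
,,,,,,,
,,,,,,,
,,@@,,,
,@,,@,,
,,@,@,,
<@,,,,,
,,,,,,,
,,,,,,,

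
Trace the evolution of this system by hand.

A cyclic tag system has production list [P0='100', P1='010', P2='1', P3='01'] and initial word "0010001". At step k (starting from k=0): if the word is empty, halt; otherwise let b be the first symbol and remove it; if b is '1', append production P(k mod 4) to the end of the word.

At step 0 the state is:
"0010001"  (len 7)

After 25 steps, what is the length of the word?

4

[0] "0010001"  (len 7)
[1] "010001"  (len 6)
[2] "10001"  (len 5)
[3] "00011"  (len 5)
[4] "0011"  (len 4)
[5] "011"  (len 3)
[6] "11"  (len 2)
[7] "11"  (len 2)
[8] "101"  (len 3)
[9] "01100"  (len 5)
[10] "1100"  (len 4)
[11] "1001"  (len 4)
[12] "00101"  (len 5)
[13] "0101"  (len 4)
[14] "101"  (len 3)
[15] "011"  (len 3)
[16] "11"  (len 2)
[17] "1100"  (len 4)
[18] "100010"  (len 6)
[19] "000101"  (len 6)
[20] "00101"  (len 5)
[21] "0101"  (len 4)
[22] "101"  (len 3)
[23] "011"  (len 3)
[24] "11"  (len 2)
[25] "1100"  (len 4)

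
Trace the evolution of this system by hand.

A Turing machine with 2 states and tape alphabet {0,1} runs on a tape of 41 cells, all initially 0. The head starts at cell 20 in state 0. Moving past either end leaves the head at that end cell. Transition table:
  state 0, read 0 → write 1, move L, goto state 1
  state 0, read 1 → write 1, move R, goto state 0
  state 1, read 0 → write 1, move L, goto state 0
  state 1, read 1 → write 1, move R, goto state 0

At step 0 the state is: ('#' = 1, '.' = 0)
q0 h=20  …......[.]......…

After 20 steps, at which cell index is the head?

0

[0] q0 h=20  …......[.]......…
[1] q1 h=19  …......[.]#.....…
[2] q0 h=18  …......[.]##....…
[3] q1 h=17  …......[.]###...…
[4] q0 h=16  …......[.]####..…
[5] q1 h=15  …......[.]#####.…
[6] q0 h=14  …......[.]######…
[7] q1 h=13  …......[.]######…
[8] q0 h=12  …......[.]######…
[9] q1 h=11  …......[.]######…
[10] q0 h=10  …......[.]######…
[11] q1 h= 9  …......[.]######…
[12] q0 h= 8  …......[.]######…
[13] q1 h= 7  …......[.]######…
[14] q0 h= 6  |......[.]######…
[15] q1 h= 5  |.....[.]######…
[16] q0 h= 4  |....[.]######…
[17] q1 h= 3  |...[.]######…
[18] q0 h= 2  |..[.]######…
[19] q1 h= 1  |.[.]######…
[20] q0 h= 0  |[.]######…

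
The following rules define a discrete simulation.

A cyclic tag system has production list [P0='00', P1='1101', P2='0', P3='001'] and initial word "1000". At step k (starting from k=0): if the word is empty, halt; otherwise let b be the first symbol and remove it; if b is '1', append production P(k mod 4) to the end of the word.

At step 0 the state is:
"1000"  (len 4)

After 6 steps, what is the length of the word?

0

k=0  "1000"  (len 4)
k=1  "00000"  (len 5)
k=2  "0000"  (len 4)
k=3  "000"  (len 3)
k=4  "00"  (len 2)
k=5  "0"  (len 1)
k=6  (halted — word empty)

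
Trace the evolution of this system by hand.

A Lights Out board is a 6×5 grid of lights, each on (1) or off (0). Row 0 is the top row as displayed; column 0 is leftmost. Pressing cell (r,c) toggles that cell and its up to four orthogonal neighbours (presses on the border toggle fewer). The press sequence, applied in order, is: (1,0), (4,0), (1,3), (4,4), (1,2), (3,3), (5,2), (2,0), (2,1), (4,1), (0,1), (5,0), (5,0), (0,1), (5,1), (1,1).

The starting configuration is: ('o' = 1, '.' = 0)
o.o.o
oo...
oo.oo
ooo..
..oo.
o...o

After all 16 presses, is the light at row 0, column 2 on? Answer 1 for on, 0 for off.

0

0) o.o.o
oo...
oo.oo
ooo..
..oo.
o...o
1) ..o.o
.....
.o.oo
ooo..
..oo.
o...o
2) ..o.o
.....
.o.oo
.oo..
oooo.
....o
3) ..ooo
..ooo
.o..o
.oo..
oooo.
....o
4) ..ooo
..ooo
.o..o
.oo.o
ooo.o
.....
5) ...oo
.o..o
.oo.o
.oo.o
ooo.o
.....
6) ...oo
.o..o
.oooo
.o.o.
ooooo
.....
7) ...oo
.o..o
.oooo
.o.o.
oo.oo
.ooo.
8) ...oo
oo..o
o.ooo
oo.o.
oo.oo
.ooo.
9) ...oo
o...o
.o.oo
o..o.
oo.oo
.ooo.
10) ...oo
o...o
.o.oo
oo.o.
..ooo
..oo.
11) ooooo
oo..o
.o.oo
oo.o.
..ooo
..oo.
12) ooooo
oo..o
.o.oo
oo.o.
o.ooo
oooo.
13) ooooo
oo..o
.o.oo
oo.o.
..ooo
..oo.
14) ...oo
o...o
.o.oo
oo.o.
..ooo
..oo.
15) ...oo
o...o
.o.oo
oo.o.
.oooo
oo.o.
16) .o.oo
.oo.o
...oo
oo.o.
.oooo
oo.o.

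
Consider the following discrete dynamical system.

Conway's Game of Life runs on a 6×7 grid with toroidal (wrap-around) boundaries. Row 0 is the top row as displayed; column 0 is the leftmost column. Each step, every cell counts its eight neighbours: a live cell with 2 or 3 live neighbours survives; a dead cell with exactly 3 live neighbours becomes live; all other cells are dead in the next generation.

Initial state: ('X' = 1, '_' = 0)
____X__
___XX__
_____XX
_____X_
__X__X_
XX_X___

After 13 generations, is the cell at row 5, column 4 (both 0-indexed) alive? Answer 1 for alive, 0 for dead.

1

0) ____X__
___XX__
_____XX
_____X_
__X__X_
XX_X___
1) __X_X__
___XX__
_____XX
____XX_
_XX_X_X
_XXXX__
2) _X___X_
___XX__
___X__X
X__XX__
XX_____
X___X__
3) ___X_X_
__XXXX_
__X__X_
XXXXX_X
XX_XX_X
X_____X
4) __XX_X_
__X__XX
X______
_______
____X__
_XXX___
5) _____XX
_XXXXXX
______X
_______
__XX___
_X_____
6) _X_X__X
__XXX__
X_XXX_X
_______
__X____
__X____
7) _X__X__
______X
_XX_XX_
_XX____
_______
_XXX___
8) XX_X___
XXXXX__
XXXX_X_
_XXX___
___X___
_XXX___
9) _______
_______
______X
X______
____X__
XX_XX__
10) _______
_______
_______
_______
XX_XX__
___XX__
11) _______
_______
_______
_______
__XXX__
__XXX__
12) ___X___
_______
_______
___X___
__X_X__
__X_X__
13) ___X___
_______
_______
___X___
__X_X__
__X_X__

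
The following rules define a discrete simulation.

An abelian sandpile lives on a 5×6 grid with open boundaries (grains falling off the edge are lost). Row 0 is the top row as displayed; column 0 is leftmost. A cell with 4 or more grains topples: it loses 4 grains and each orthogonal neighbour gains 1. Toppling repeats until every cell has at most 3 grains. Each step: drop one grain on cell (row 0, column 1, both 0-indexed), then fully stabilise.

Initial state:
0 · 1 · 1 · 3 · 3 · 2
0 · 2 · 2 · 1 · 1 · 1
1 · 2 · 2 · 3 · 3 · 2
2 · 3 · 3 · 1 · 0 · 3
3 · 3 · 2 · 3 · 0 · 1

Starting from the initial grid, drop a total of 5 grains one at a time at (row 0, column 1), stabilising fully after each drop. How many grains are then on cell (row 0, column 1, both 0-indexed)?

2

gen 0: 0 · 1 · 1 · 3 · 3 · 2
0 · 2 · 2 · 1 · 1 · 1
1 · 2 · 2 · 3 · 3 · 2
2 · 3 · 3 · 1 · 0 · 3
3 · 3 · 2 · 3 · 0 · 1
gen 1: 0 · 2 · 1 · 3 · 3 · 2
0 · 2 · 2 · 1 · 1 · 1
1 · 2 · 2 · 3 · 3 · 2
2 · 3 · 3 · 1 · 0 · 3
3 · 3 · 2 · 3 · 0 · 1
gen 2: 0 · 3 · 1 · 3 · 3 · 2
0 · 2 · 2 · 1 · 1 · 1
1 · 2 · 2 · 3 · 3 · 2
2 · 3 · 3 · 1 · 0 · 3
3 · 3 · 2 · 3 · 0 · 1
gen 3: 1 · 0 · 2 · 3 · 3 · 2
0 · 3 · 2 · 1 · 1 · 1
1 · 2 · 2 · 3 · 3 · 2
2 · 3 · 3 · 1 · 0 · 3
3 · 3 · 2 · 3 · 0 · 1
gen 4: 1 · 1 · 2 · 3 · 3 · 2
0 · 3 · 2 · 1 · 1 · 1
1 · 2 · 2 · 3 · 3 · 2
2 · 3 · 3 · 1 · 0 · 3
3 · 3 · 2 · 3 · 0 · 1
gen 5: 1 · 2 · 2 · 3 · 3 · 2
0 · 3 · 2 · 1 · 1 · 1
1 · 2 · 2 · 3 · 3 · 2
2 · 3 · 3 · 1 · 0 · 3
3 · 3 · 2 · 3 · 0 · 1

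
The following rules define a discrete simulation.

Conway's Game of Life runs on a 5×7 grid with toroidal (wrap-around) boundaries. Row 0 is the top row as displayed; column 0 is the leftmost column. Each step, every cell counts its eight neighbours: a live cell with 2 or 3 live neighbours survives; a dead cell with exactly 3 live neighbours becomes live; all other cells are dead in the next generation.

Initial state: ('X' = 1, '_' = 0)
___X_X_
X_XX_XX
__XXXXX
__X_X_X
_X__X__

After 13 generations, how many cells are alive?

[0] ___X_X_
X_XX_XX
__XXXXX
__X_X_X
_X__X__
[1] XX_X_X_
XX_____
_______
XXX___X
__X_X__
[2] X__XX_X
XXX___X
__X___X
XXXX___
____XX_
[3] __XXX__
__X____
______X
XXXXXXX
_____X_
[4] __XXX__
__X____
____X_X
XXXXX__
X______
[5] _XXX___
__X_XX_
X___XX_
XXXXXXX
X______
[6] _XXXX__
__X__XX
X______
__XX___
_____X_
[7] _XXXX_X
X_X_XXX
_XXX__X
_______
_X_____
[8] ____X_X
_______
_XXXX_X
XX_____
XX_X___
[9] X______
X_X_X__
_XXX___
____X_X
_XX___X
[10] X_XX__X
X_X____
XXX_XX_
_____X_
_X___XX
[11] __XX_X_
____XX_
X_XXXX_
__X____
_XX_XX_
[12] _XX___X
_X_____
_XX__XX
______X
_X__XX_
[13] _XX__X_
_____XX
_XX__XX
_XX_X_X
_XX__XX

17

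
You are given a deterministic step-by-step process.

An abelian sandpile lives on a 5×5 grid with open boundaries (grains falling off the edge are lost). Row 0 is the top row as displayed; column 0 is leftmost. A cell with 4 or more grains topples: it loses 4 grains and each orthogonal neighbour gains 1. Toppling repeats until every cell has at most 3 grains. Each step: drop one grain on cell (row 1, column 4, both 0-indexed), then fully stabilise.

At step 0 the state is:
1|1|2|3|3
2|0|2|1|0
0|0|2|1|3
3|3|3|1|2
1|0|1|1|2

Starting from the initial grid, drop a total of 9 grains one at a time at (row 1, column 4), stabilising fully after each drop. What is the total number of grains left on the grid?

[0] 1|1|2|3|3
2|0|2|1|0
0|0|2|1|3
3|3|3|1|2
1|0|1|1|2
[1] 1|1|2|3|3
2|0|2|1|1
0|0|2|1|3
3|3|3|1|2
1|0|1|1|2
[2] 1|1|2|3|3
2|0|2|1|2
0|0|2|1|3
3|3|3|1|2
1|0|1|1|2
[3] 1|1|2|3|3
2|0|2|1|3
0|0|2|1|3
3|3|3|1|2
1|0|1|1|2
[4] 1|1|3|0|1
2|0|2|3|2
0|0|2|2|0
3|3|3|1|3
1|0|1|1|2
[5] 1|1|3|0|1
2|0|2|3|3
0|0|2|2|0
3|3|3|1|3
1|0|1|1|2
[6] 1|1|3|1|2
2|0|3|0|1
0|0|2|3|1
3|3|3|1|3
1|0|1|1|2
[7] 1|1|3|1|2
2|0|3|0|2
0|0|2|3|1
3|3|3|1|3
1|0|1|1|2
[8] 1|1|3|1|2
2|0|3|0|3
0|0|2|3|1
3|3|3|1|3
1|0|1|1|2
[9] 1|1|3|1|3
2|0|3|1|0
0|0|2|3|2
3|3|3|1|3
1|0|1|1|2

40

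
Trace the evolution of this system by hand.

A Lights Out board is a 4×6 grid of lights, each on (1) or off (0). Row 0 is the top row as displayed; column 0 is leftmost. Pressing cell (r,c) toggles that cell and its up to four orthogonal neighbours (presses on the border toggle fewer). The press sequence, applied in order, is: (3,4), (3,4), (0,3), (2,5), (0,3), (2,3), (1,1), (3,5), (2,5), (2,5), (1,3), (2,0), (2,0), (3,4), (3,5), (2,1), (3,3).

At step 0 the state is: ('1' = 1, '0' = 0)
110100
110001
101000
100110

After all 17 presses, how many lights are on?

11

k=0  110100
110001
101000
100110
k=1  110100
110001
101010
100001
k=2  110100
110001
101000
100110
k=3  111010
110101
101000
100110
k=4  111010
110100
101011
100111
k=5  110100
110000
101011
100111
k=6  110100
110100
100101
100011
k=7  100100
001100
110101
100011
k=8  100100
001100
110100
100000
k=9  100100
001101
110111
100001
k=10  100100
001100
110100
100000
k=11  100000
000010
110000
100000
k=12  100000
100010
000000
000000
k=13  100000
000010
110000
100000
k=14  100000
000010
110010
100111
k=15  100000
000010
110011
100100
k=16  100000
010010
001011
110100
k=17  100000
010010
001111
111010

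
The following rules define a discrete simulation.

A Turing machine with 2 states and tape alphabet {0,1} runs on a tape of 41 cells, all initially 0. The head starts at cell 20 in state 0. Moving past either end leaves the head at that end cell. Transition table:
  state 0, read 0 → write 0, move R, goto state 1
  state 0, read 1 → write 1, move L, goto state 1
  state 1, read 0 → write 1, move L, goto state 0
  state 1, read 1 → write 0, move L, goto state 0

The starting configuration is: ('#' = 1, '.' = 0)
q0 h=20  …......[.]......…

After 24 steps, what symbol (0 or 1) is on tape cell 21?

0

0) q0 h=20  …......[.]......…
1) q1 h=21  …......[.]......…
2) q0 h=20  …......[.]#.....…
3) q1 h=21  …......[#]......…
4) q0 h=20  …......[.]......…
5) q1 h=21  …......[.]......…
6) q0 h=20  …......[.]#.....…
7) q1 h=21  …......[#]......…
8) q0 h=20  …......[.]......…
9) q1 h=21  …......[.]......…
10) q0 h=20  …......[.]#.....…
11) q1 h=21  …......[#]......…
12) q0 h=20  …......[.]......…
13) q1 h=21  …......[.]......…
14) q0 h=20  …......[.]#.....…
15) q1 h=21  …......[#]......…
16) q0 h=20  …......[.]......…
17) q1 h=21  …......[.]......…
18) q0 h=20  …......[.]#.....…
19) q1 h=21  …......[#]......…
20) q0 h=20  …......[.]......…
21) q1 h=21  …......[.]......…
22) q0 h=20  …......[.]#.....…
23) q1 h=21  …......[#]......…
24) q0 h=20  …......[.]......…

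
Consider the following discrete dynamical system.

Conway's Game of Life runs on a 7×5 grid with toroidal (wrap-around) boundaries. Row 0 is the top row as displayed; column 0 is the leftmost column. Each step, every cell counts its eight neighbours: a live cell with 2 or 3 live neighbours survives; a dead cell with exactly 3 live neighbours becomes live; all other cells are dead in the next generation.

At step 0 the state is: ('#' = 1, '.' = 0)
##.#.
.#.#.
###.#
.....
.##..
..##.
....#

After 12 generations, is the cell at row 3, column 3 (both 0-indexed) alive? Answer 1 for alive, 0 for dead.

1

0) ##.#.
.#.#.
###.#
.....
.##..
..##.
....#
1) ##.#.
...#.
#####
...#.
.###.
.###.
##..#
2) .#.#.
.....
##...
.....
.#..#
.....
.....
3) .....
###..
.....
.#...
.....
.....
.....
4) .#...
.#...
#.#..
.....
.....
.....
.....
5) .....
###..
.#...
.....
.....
.....
.....
6) .#...
###..
###..
.....
.....
.....
.....
7) ###..
.....
#.#..
.#...
.....
.....
.....
8) .#...
#.#..
.#...
.#...
.....
.....
.#...
9) ###..
#.#..
###..
.....
.....
.....
.....
10) #.#..
...##
#.#..
.#...
.....
.....
.#...
11) #####
#.###
#####
.#...
.....
.....
.#...
12) .....
.....
.....
.#.##
.....
.....
.#.##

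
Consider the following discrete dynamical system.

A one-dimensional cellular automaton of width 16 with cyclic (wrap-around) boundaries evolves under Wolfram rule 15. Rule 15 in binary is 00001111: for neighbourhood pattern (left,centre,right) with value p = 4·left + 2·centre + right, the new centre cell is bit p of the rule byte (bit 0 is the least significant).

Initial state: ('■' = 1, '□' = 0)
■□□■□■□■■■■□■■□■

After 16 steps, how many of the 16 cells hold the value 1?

10

k=0  ■□□■□■□■■■■□■■□■
k=1  □□■■□■□■□□□□■□□■
k=2  □■■□□■□■□■■■■□■■
k=3  □■□□■■□■□■□□□□■□
k=4  ■■□■■□□■□■□■■■■□
k=5  ■□□■□□■■□■□■□□□□
k=6  ■□■■□■■□□■□■□■■■
k=7  □□■□□■□□■■□■□■□□
k=8  ■■■□■■□■■□□■□■□■
k=9  □□□□■□□■□□■■□■□■
k=10  □■■■■□■■□■■□□■□■
k=11  □■□□□□■□□■□□■■□■
k=12  □■□■■■■□■■□■■□□■
k=13  □■□■□□□□■□□■□□■■
k=14  □■□■□■■■■□■■□■■□
k=15  ■■□■□■□□□□■□□■□□
k=16  ■□□■□■□■■■■□■■□■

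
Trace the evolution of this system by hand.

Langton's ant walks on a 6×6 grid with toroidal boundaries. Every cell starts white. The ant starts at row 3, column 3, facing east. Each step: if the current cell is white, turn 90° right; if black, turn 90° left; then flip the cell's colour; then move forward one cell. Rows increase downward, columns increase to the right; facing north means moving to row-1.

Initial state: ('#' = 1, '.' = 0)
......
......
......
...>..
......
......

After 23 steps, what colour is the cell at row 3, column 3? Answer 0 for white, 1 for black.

0

t=0: ......
......
......
...>..
......
......
t=1: ......
......
......
...#..
...v..
......
t=2: ......
......
......
...#..
..<#..
......
t=3: ......
......
......
..^#..
..##..
......
t=4: ......
......
......
..#>..
..##..
......
t=5: ......
......
...^..
..#...
..##..
......
t=6: ......
......
...#>.
..#...
..##..
......
t=7: ......
......
...##.
..#.v.
..##..
......
t=8: ......
......
...##.
..#<#.
..##..
......
t=9: ......
......
...^#.
..###.
..##..
......
t=10: ......
......
..<.#.
..###.
..##..
......
t=11: ......
..^...
..#.#.
..###.
..##..
......
t=12: ......
..#>..
..#.#.
..###.
..##..
......
t=13: ......
..##..
..#v#.
..###.
..##..
......
t=14: ......
..##..
..<##.
..###.
..##..
......
t=15: ......
..##..
...##.
..v##.
..##..
......
t=16: ......
..##..
...##.
...>#.
..##..
......
t=17: ......
..##..
...^#.
....#.
..##..
......
t=18: ......
..##..
..<.#.
....#.
..##..
......
t=19: ......
..^#..
..#.#.
....#.
..##..
......
t=20: ......
.<.#..
..#.#.
....#.
..##..
......
t=21: .^....
.#.#..
..#.#.
....#.
..##..
......
t=22: .#>...
.#.#..
..#.#.
....#.
..##..
......
t=23: .##...
.#v#..
..#.#.
....#.
..##..
......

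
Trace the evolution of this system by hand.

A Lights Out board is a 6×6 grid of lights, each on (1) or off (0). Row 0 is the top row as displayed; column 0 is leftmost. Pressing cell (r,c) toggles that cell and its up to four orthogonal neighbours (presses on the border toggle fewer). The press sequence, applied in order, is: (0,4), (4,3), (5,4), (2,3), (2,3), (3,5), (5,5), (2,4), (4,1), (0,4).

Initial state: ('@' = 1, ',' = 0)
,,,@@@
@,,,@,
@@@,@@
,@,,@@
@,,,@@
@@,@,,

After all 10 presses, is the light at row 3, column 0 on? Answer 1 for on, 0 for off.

0

0) ,,,@@@
@,,,@,
@@@,@@
,@,,@@
@,,,@@
@@,@,,
1) ,,,,,,
@,,,,,
@@@,@@
,@,,@@
@,,,@@
@@,@,,
2) ,,,,,,
@,,,,,
@@@,@@
,@,@@@
@,@@,@
@@,,,,
3) ,,,,,,
@,,,,,
@@@,@@
,@,@@@
@,@@@@
@@,@@@
4) ,,,,,,
@,,@,,
@@,@,@
,@,,@@
@,@@@@
@@,@@@
5) ,,,,,,
@,,,,,
@@@,@@
,@,@@@
@,@@@@
@@,@@@
6) ,,,,,,
@,,,,,
@@@,@,
,@,@,,
@,@@@,
@@,@@@
7) ,,,,,,
@,,,,,
@@@,@,
,@,@,,
@,@@@@
@@,@,,
8) ,,,,,,
@,,,@,
@@@@,@
,@,@@,
@,@@@@
@@,@,,
9) ,,,,,,
@,,,@,
@@@@,@
,,,@@,
,@,@@@
@,,@,,
10) ,,,@@@
@,,,,,
@@@@,@
,,,@@,
,@,@@@
@,,@,,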